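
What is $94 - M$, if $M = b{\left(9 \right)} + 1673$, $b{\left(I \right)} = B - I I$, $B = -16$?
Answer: $-1482$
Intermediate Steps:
$b{\left(I \right)} = -16 - I^{2}$ ($b{\left(I \right)} = -16 - I I = -16 - I^{2}$)
$M = 1576$ ($M = \left(-16 - 9^{2}\right) + 1673 = \left(-16 - 81\right) + 1673 = -97 + 1673 = 1576$)
$94 - M = 94 - 1576 = -1482$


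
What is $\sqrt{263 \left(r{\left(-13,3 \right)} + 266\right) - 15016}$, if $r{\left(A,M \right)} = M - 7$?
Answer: $\sqrt{53890} \approx 232.14$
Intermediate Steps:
$r{\left(A,M \right)} = -7 + M$
$\sqrt{263 \left(r{\left(-13,3 \right)} + 266\right) - 15016} = \sqrt{263 \left(\left(-7 + 3\right) + 266\right) - 15016} = \sqrt{263 \left(-4 + 266\right) - 15016} = \sqrt{263 \cdot 262 - 15016} = \sqrt{68906 - 15016} = \sqrt{53890}$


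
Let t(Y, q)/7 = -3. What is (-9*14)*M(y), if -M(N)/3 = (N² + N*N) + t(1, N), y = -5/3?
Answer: -5838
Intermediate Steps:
y = -5/3 (y = -5*⅓ = -5/3 ≈ -1.6667)
t(Y, q) = -21 (t(Y, q) = 7*(-3) = -21)
M(N) = 63 - 6*N² (M(N) = -3*((N² + N*N) - 21) = -3*((N² + N²) - 21) = -3*(2*N² - 21) = -3*(-21 + 2*N²) = 63 - 6*N²)
(-9*14)*M(y) = (-9*14)*(63 - 6*(-5/3)²) = -126*(63 - 6*25/9) = -126*(63 - 50/3) = -126*139/3 = -5838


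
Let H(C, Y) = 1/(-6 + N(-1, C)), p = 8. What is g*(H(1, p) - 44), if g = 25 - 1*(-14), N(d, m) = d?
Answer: -12051/7 ≈ -1721.6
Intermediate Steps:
H(C, Y) = -1/7 (H(C, Y) = 1/(-6 - 1) = 1/(-7) = -1/7)
g = 39 (g = 25 + 14 = 39)
g*(H(1, p) - 44) = 39*(-1/7 - 44) = 39*(-309/7) = -12051/7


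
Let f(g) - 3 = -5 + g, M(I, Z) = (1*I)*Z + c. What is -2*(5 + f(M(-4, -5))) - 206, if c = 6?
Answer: -264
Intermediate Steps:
M(I, Z) = 6 + I*Z (M(I, Z) = (1*I)*Z + 6 = I*Z + 6 = 6 + I*Z)
f(g) = -2 + g (f(g) = 3 + (-5 + g) = -2 + g)
-2*(5 + f(M(-4, -5))) - 206 = -2*(5 + (-2 + (6 - 4*(-5)))) - 206 = -2*(5 + (-2 + (6 + 20))) - 206 = -2*(5 + (-2 + 26)) - 206 = -2*(5 + 24) - 206 = -2*29 - 206 = -58 - 206 = -264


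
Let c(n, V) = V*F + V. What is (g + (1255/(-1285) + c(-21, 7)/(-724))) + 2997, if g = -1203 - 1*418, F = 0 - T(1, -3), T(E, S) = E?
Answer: 353381/257 ≈ 1375.0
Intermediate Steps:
F = -1 (F = 0 - 1*1 = 0 - 1 = -1)
c(n, V) = 0 (c(n, V) = V*(-1) + V = -V + V = 0)
g = -1621 (g = -1203 - 418 = -1621)
(g + (1255/(-1285) + c(-21, 7)/(-724))) + 2997 = (-1621 + (1255/(-1285) + 0/(-724))) + 2997 = (-1621 + (1255*(-1/1285) + 0*(-1/724))) + 2997 = (-1621 + (-251/257 + 0)) + 2997 = (-1621 - 251/257) + 2997 = -416848/257 + 2997 = 353381/257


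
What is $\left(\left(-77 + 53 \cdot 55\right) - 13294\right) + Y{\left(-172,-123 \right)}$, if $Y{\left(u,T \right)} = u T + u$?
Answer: $10528$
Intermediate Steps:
$Y{\left(u,T \right)} = u + T u$ ($Y{\left(u,T \right)} = T u + u = u + T u$)
$\left(\left(-77 + 53 \cdot 55\right) - 13294\right) + Y{\left(-172,-123 \right)} = \left(\left(-77 + 53 \cdot 55\right) - 13294\right) - 172 \left(1 - 123\right) = \left(\left(-77 + 2915\right) - 13294\right) - -20984 = \left(2838 - 13294\right) + 20984 = -10456 + 20984 = 10528$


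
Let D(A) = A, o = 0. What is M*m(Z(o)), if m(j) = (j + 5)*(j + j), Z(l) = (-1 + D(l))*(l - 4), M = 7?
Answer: 504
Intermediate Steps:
Z(l) = (-1 + l)*(-4 + l) (Z(l) = (-1 + l)*(l - 4) = (-1 + l)*(-4 + l))
m(j) = 2*j*(5 + j) (m(j) = (5 + j)*(2*j) = 2*j*(5 + j))
M*m(Z(o)) = 7*(2*(4 + 0**2 - 5*0)*(5 + (4 + 0**2 - 5*0))) = 7*(2*(4 + 0 + 0)*(5 + (4 + 0 + 0))) = 7*(2*4*(5 + 4)) = 7*(2*4*9) = 7*72 = 504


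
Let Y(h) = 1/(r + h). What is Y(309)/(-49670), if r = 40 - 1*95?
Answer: -1/12616180 ≈ -7.9263e-8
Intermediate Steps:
r = -55 (r = 40 - 95 = -55)
Y(h) = 1/(-55 + h)
Y(309)/(-49670) = 1/((-55 + 309)*(-49670)) = -1/49670/254 = (1/254)*(-1/49670) = -1/12616180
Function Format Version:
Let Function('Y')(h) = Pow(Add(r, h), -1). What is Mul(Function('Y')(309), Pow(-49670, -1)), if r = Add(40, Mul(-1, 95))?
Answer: Rational(-1, 12616180) ≈ -7.9263e-8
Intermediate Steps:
r = -55 (r = Add(40, -95) = -55)
Function('Y')(h) = Pow(Add(-55, h), -1)
Mul(Function('Y')(309), Pow(-49670, -1)) = Mul(Pow(Add(-55, 309), -1), Pow(-49670, -1)) = Mul(Pow(254, -1), Rational(-1, 49670)) = Mul(Rational(1, 254), Rational(-1, 49670)) = Rational(-1, 12616180)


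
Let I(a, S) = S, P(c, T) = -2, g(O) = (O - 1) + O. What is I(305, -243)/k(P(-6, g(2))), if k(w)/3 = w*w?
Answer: -81/4 ≈ -20.250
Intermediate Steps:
g(O) = -1 + 2*O (g(O) = (-1 + O) + O = -1 + 2*O)
k(w) = 3*w² (k(w) = 3*(w*w) = 3*w²)
I(305, -243)/k(P(-6, g(2))) = -243/(3*(-2)²) = -243/(3*4) = -243/12 = -243*1/12 = -81/4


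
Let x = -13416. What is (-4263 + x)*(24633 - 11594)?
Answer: -230516481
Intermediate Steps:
(-4263 + x)*(24633 - 11594) = (-4263 - 13416)*(24633 - 11594) = -17679*13039 = -230516481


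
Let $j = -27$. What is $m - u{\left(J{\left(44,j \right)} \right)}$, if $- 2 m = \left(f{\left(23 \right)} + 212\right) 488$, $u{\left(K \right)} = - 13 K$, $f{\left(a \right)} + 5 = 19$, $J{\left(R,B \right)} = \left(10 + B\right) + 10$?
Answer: $-55235$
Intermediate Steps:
$J{\left(R,B \right)} = 20 + B$
$f{\left(a \right)} = 14$ ($f{\left(a \right)} = -5 + 19 = 14$)
$m = -55144$ ($m = - \frac{\left(14 + 212\right) 488}{2} = - \frac{226 \cdot 488}{2} = \left(- \frac{1}{2}\right) 110288 = -55144$)
$m - u{\left(J{\left(44,j \right)} \right)} = -55144 - - 13 \left(20 - 27\right) = -55144 - \left(-13\right) \left(-7\right) = -55144 - 91 = -55235$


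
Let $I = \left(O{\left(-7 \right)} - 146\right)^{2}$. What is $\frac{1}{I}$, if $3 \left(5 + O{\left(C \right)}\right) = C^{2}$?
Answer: $\frac{9}{163216} \approx 5.5142 \cdot 10^{-5}$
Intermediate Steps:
$O{\left(C \right)} = -5 + \frac{C^{2}}{3}$
$I = \frac{163216}{9}$ ($I = \left(\left(-5 + \frac{\left(-7\right)^{2}}{3}\right) - 146\right)^{2} = \left(\left(-5 + \frac{1}{3} \cdot 49\right) - 146\right)^{2} = \left(\left(-5 + \frac{49}{3}\right) - 146\right)^{2} = \left(\frac{34}{3} - 146\right)^{2} = \left(- \frac{404}{3}\right)^{2} = \frac{163216}{9} \approx 18135.0$)
$\frac{1}{I} = \frac{1}{\frac{163216}{9}} = \frac{9}{163216}$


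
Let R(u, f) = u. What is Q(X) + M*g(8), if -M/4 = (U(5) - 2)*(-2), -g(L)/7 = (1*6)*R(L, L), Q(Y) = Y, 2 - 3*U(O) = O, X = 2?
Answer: 8066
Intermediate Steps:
U(O) = ⅔ - O/3
g(L) = -42*L (g(L) = -7*1*6*L = -42*L)
M = -24 (M = -4*((⅔ - ⅓*5) - 2)*(-2) = -4*((⅔ - 5/3) - 2)*(-2) = -4*(-1 - 2)*(-2) = -(-12)*(-2) = -4*6 = -24)
Q(X) + M*g(8) = 2 - (-1008)*8 = 2 - 24*(-336) = 2 + 8064 = 8066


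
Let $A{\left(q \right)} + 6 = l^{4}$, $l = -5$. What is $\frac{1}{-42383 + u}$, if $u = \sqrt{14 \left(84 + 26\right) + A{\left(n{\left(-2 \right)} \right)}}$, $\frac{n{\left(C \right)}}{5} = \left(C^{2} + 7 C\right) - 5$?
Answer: $- \frac{42383}{1796316530} - \frac{\sqrt{2159}}{1796316530} \approx -2.362 \cdot 10^{-5}$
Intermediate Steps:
$n{\left(C \right)} = -25 + 5 C^{2} + 35 C$ ($n{\left(C \right)} = 5 \left(\left(C^{2} + 7 C\right) - 5\right) = 5 \left(-5 + C^{2} + 7 C\right) = -25 + 5 C^{2} + 35 C$)
$A{\left(q \right)} = 619$ ($A{\left(q \right)} = -6 + \left(-5\right)^{4} = -6 + 625 = 619$)
$u = \sqrt{2159}$ ($u = \sqrt{14 \left(84 + 26\right) + 619} = \sqrt{14 \cdot 110 + 619} = \sqrt{1540 + 619} = \sqrt{2159} \approx 46.465$)
$\frac{1}{-42383 + u} = \frac{1}{-42383 + \sqrt{2159}}$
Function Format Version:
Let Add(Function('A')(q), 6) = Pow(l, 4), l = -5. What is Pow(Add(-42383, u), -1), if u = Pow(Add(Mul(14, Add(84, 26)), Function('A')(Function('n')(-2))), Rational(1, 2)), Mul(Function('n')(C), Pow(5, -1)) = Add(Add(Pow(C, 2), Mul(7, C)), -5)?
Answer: Add(Rational(-42383, 1796316530), Mul(Rational(-1, 1796316530), Pow(2159, Rational(1, 2)))) ≈ -2.3620e-5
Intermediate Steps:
Function('n')(C) = Add(-25, Mul(5, Pow(C, 2)), Mul(35, C)) (Function('n')(C) = Mul(5, Add(Add(Pow(C, 2), Mul(7, C)), -5)) = Mul(5, Add(-5, Pow(C, 2), Mul(7, C))) = Add(-25, Mul(5, Pow(C, 2)), Mul(35, C)))
Function('A')(q) = 619 (Function('A')(q) = Add(-6, Pow(-5, 4)) = Add(-6, 625) = 619)
u = Pow(2159, Rational(1, 2)) (u = Pow(Add(Mul(14, Add(84, 26)), 619), Rational(1, 2)) = Pow(Add(Mul(14, 110), 619), Rational(1, 2)) = Pow(Add(1540, 619), Rational(1, 2)) = Pow(2159, Rational(1, 2)) ≈ 46.465)
Pow(Add(-42383, u), -1) = Pow(Add(-42383, Pow(2159, Rational(1, 2))), -1)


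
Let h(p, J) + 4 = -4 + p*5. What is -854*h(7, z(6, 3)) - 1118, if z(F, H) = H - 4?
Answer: -24176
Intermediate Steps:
z(F, H) = -4 + H
h(p, J) = -8 + 5*p (h(p, J) = -4 + (-4 + p*5) = -4 + (-4 + 5*p) = -8 + 5*p)
-854*h(7, z(6, 3)) - 1118 = -854*(-8 + 5*7) - 1118 = -854*(-8 + 35) - 1118 = -854*27 - 1118 = -23058 - 1118 = -24176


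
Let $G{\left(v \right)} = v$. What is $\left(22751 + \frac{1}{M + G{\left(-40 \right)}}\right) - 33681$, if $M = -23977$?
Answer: $- \frac{262505811}{24017} \approx -10930.0$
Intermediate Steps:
$\left(22751 + \frac{1}{M + G{\left(-40 \right)}}\right) - 33681 = \left(22751 + \frac{1}{-23977 - 40}\right) - 33681 = \left(22751 + \frac{1}{-24017}\right) - 33681 = \left(22751 - \frac{1}{24017}\right) - 33681 = \frac{546410766}{24017} - 33681 = - \frac{262505811}{24017}$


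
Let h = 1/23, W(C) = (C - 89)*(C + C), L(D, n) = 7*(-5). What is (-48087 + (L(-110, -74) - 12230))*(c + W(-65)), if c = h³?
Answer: -639162686784/529 ≈ -1.2082e+9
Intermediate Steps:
L(D, n) = -35
W(C) = 2*C*(-89 + C) (W(C) = (-89 + C)*(2*C) = 2*C*(-89 + C))
h = 1/23 ≈ 0.043478
c = 1/12167 (c = (1/23)³ = 1/12167 ≈ 8.2190e-5)
(-48087 + (L(-110, -74) - 12230))*(c + W(-65)) = (-48087 + (-35 - 12230))*(1/12167 + 2*(-65)*(-89 - 65)) = (-48087 - 12265)*(1/12167 + 2*(-65)*(-154)) = -60352*(1/12167 + 20020) = -60352*243583341/12167 = -639162686784/529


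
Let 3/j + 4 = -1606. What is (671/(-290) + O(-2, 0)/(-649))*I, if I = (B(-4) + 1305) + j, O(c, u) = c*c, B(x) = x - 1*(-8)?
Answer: -131458716599/43288300 ≈ -3036.8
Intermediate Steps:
B(x) = 8 + x (B(x) = x + 8 = 8 + x)
O(c, u) = c²
j = -3/1610 (j = 3/(-4 - 1606) = 3/(-1610) = 3*(-1/1610) = -3/1610 ≈ -0.0018634)
I = 2107487/1610 (I = ((8 - 4) + 1305) - 3/1610 = (4 + 1305) - 3/1610 = 1309 - 3/1610 = 2107487/1610 ≈ 1309.0)
(671/(-290) + O(-2, 0)/(-649))*I = (671/(-290) + (-2)²/(-649))*(2107487/1610) = (671*(-1/290) + 4*(-1/649))*(2107487/1610) = (-671/290 - 4/649)*(2107487/1610) = -436639/188210*2107487/1610 = -131458716599/43288300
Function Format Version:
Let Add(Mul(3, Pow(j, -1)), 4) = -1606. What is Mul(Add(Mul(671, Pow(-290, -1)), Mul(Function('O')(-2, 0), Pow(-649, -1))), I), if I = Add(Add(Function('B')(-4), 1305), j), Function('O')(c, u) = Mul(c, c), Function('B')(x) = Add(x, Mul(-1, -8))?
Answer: Rational(-131458716599, 43288300) ≈ -3036.8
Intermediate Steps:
Function('B')(x) = Add(8, x) (Function('B')(x) = Add(x, 8) = Add(8, x))
Function('O')(c, u) = Pow(c, 2)
j = Rational(-3, 1610) (j = Mul(3, Pow(Add(-4, -1606), -1)) = Mul(3, Pow(-1610, -1)) = Mul(3, Rational(-1, 1610)) = Rational(-3, 1610) ≈ -0.0018634)
I = Rational(2107487, 1610) (I = Add(Add(Add(8, -4), 1305), Rational(-3, 1610)) = Add(Add(4, 1305), Rational(-3, 1610)) = Add(1309, Rational(-3, 1610)) = Rational(2107487, 1610) ≈ 1309.0)
Mul(Add(Mul(671, Pow(-290, -1)), Mul(Function('O')(-2, 0), Pow(-649, -1))), I) = Mul(Add(Mul(671, Pow(-290, -1)), Mul(Pow(-2, 2), Pow(-649, -1))), Rational(2107487, 1610)) = Mul(Add(Mul(671, Rational(-1, 290)), Mul(4, Rational(-1, 649))), Rational(2107487, 1610)) = Mul(Add(Rational(-671, 290), Rational(-4, 649)), Rational(2107487, 1610)) = Mul(Rational(-436639, 188210), Rational(2107487, 1610)) = Rational(-131458716599, 43288300)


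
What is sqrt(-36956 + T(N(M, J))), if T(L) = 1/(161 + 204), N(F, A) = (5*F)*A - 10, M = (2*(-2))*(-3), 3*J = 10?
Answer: 3*I*sqrt(547051415)/365 ≈ 192.24*I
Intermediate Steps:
J = 10/3 (J = (1/3)*10 = 10/3 ≈ 3.3333)
M = 12 (M = -4*(-3) = 12)
N(F, A) = -10 + 5*A*F (N(F, A) = 5*A*F - 10 = -10 + 5*A*F)
T(L) = 1/365
sqrt(-36956 + T(N(M, J))) = sqrt(-36956 + 1/365) = sqrt(-13488939/365) = 3*I*sqrt(547051415)/365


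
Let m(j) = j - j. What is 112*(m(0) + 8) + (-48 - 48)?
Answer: 800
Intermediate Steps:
m(j) = 0
112*(m(0) + 8) + (-48 - 48) = 112*(0 + 8) + (-48 - 48) = 112*8 - 96 = 896 - 96 = 800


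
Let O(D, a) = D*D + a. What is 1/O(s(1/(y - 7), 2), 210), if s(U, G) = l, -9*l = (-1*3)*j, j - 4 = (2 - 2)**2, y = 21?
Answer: 9/1906 ≈ 0.0047219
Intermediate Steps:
j = 4 (j = 4 + (2 - 2)**2 = 4 + 0**2 = 4 + 0 = 4)
l = 4/3 (l = -(-1*3)*4/9 = -(-1)*4/3 = -1/9*(-12) = 4/3 ≈ 1.3333)
s(U, G) = 4/3
O(D, a) = a + D**2 (O(D, a) = D**2 + a = a + D**2)
1/O(s(1/(y - 7), 2), 210) = 1/(210 + (4/3)**2) = 1/(210 + 16/9) = 1/(1906/9) = 9/1906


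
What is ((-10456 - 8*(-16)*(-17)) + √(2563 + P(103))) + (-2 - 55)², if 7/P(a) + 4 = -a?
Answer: -9383 + √29343038/107 ≈ -9332.4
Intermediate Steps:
P(a) = 7/(-4 - a)
((-10456 - 8*(-16)*(-17)) + √(2563 + P(103))) + (-2 - 55)² = ((-10456 - 8*(-16)*(-17)) + √(2563 - 7/(4 + 103))) + (-2 - 55)² = ((-10456 - (-128)*(-17)) + √(2563 - 7/107)) + (-57)² = ((-10456 - 1*2176) + √(2563 - 7*1/107)) + 3249 = ((-10456 - 2176) + √(2563 - 7/107)) + 3249 = (-12632 + √(274234/107)) + 3249 = (-12632 + √29343038/107) + 3249 = -9383 + √29343038/107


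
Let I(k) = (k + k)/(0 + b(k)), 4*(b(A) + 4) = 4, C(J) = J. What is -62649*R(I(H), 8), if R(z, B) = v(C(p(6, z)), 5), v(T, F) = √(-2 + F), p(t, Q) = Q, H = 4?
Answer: -62649*√3 ≈ -1.0851e+5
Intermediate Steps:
b(A) = -3 (b(A) = -4 + (¼)*4 = -4 + 1 = -3)
I(k) = -2*k/3 (I(k) = (k + k)/(0 - 3) = (2*k)/(-3) = (2*k)*(-⅓) = -2*k/3)
R(z, B) = √3 (R(z, B) = √(-2 + 5) = √3)
-62649*R(I(H), 8) = -62649*√3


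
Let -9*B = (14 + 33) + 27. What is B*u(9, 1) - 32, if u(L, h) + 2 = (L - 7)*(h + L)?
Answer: -180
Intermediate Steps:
u(L, h) = -2 + (-7 + L)*(L + h) (u(L, h) = -2 + (L - 7)*(h + L) = -2 + (-7 + L)*(L + h))
B = -74/9 (B = -((14 + 33) + 27)/9 = -(47 + 27)/9 = -⅑*74 = -74/9 ≈ -8.2222)
B*u(9, 1) - 32 = -74*(-2 + 9² - 7*9 - 7*1 + 9*1)/9 - 32 = -74*(-2 + 81 - 63 - 7 + 9)/9 - 32 = -74/9*18 - 32 = -148 - 32 = -180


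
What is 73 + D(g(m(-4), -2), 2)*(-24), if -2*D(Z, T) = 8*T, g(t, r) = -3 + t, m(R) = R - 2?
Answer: 265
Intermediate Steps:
m(R) = -2 + R
D(Z, T) = -4*T
73 + D(g(m(-4), -2), 2)*(-24) = 73 - 4*2*(-24) = 73 - 8*(-24) = 73 + 192 = 265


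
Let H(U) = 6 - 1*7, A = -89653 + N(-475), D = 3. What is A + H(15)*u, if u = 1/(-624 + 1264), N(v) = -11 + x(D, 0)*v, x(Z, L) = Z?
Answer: -58296961/640 ≈ -91089.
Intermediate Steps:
N(v) = -11 + 3*v
A = -91089 (A = -89653 + (-11 + 3*(-475)) = -89653 + (-11 - 1425) = -89653 - 1436 = -91089)
u = 1/640 ≈ 0.0015625
H(U) = -1 (H(U) = 6 - 7 = -1)
A + H(15)*u = -91089 - 1*1/640 = -91089 - 1/640 = -58296961/640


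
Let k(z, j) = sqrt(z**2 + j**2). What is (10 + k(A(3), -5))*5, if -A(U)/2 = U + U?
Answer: 115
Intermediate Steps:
A(U) = -4*U (A(U) = -2*(U + U) = -4*U)
k(z, j) = sqrt(j**2 + z**2)
(10 + k(A(3), -5))*5 = (10 + sqrt((-5)**2 + (-4*3)**2))*5 = (10 + sqrt(25 + (-12)**2))*5 = (10 + sqrt(25 + 144))*5 = (10 + sqrt(169))*5 = (10 + 13)*5 = 23*5 = 115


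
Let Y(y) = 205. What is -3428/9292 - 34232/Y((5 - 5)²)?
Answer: -79696621/476215 ≈ -167.35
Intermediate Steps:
-3428/9292 - 34232/Y((5 - 5)²) = -3428/9292 - 34232/205 = -3428*1/9292 - 34232*1/205 = -857/2323 - 34232/205 = -79696621/476215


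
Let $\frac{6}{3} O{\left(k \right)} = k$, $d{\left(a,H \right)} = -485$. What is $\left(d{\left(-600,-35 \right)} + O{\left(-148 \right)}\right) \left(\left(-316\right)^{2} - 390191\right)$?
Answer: $162297265$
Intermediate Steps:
$O{\left(k \right)} = \frac{k}{2}$
$\left(d{\left(-600,-35 \right)} + O{\left(-148 \right)}\right) \left(\left(-316\right)^{2} - 390191\right) = \left(-485 + \frac{1}{2} \left(-148\right)\right) \left(\left(-316\right)^{2} - 390191\right) = \left(-485 - 74\right) \left(99856 - 390191\right) = \left(-559\right) \left(-290335\right) = 162297265$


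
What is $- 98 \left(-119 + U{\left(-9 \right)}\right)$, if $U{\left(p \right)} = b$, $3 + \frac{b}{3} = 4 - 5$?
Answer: $12838$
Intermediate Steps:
$b = -12$ ($b = -9 + 3 \left(4 - 5\right) = -9 + 3 \left(-1\right) = -9 - 3 = -12$)
$U{\left(p \right)} = -12$
$- 98 \left(-119 + U{\left(-9 \right)}\right) = - 98 \left(-119 - 12\right) = \left(-98\right) \left(-131\right) = 12838$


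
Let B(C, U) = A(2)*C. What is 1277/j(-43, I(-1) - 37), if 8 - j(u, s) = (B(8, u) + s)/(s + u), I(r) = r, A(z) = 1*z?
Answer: 103437/626 ≈ 165.23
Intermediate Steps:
A(z) = z
B(C, U) = 2*C
j(u, s) = 8 - (16 + s)/(s + u) (j(u, s) = 8 - (2*8 + s)/(s + u) = 8 - (16 + s)/(s + u))
1277/j(-43, I(-1) - 37) = 1277/(((-16 + 7*(-1 - 37) + 8*(-43))/((-1 - 37) - 43))) = 1277/(((-16 + 7*(-38) - 344)/(-38 - 43))) = 1277/(((-16 - 266 - 344)/(-81))) = 1277/((-1/81*(-626))) = 1277/(626/81) = 1277*(81/626) = 103437/626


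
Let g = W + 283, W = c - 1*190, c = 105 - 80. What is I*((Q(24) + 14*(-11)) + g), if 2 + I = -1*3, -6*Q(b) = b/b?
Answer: 1085/6 ≈ 180.83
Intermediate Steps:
c = 25
Q(b) = -1/6 (Q(b) = -b/(6*b) = -1/6*1 = -1/6)
W = -165 (W = 25 - 1*190 = 25 - 190 = -165)
g = 118 (g = -165 + 283 = 118)
I = -5 (I = -2 - 1*3 = -2 - 3 = -5)
I*((Q(24) + 14*(-11)) + g) = -5*((-1/6 + 14*(-11)) + 118) = -5*((-1/6 - 154) + 118) = -5*(-925/6 + 118) = -5*(-217/6) = 1085/6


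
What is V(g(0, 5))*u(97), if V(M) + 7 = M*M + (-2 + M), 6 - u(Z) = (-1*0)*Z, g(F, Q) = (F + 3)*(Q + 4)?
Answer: 4482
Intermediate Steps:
g(F, Q) = (3 + F)*(4 + Q)
u(Z) = 6 (u(Z) = 6 - (-1*0)*Z = 6 - 0*Z = 6 - 1*0 = 6 + 0 = 6)
V(M) = -9 + M + M**2 (V(M) = -7 + (M*M + (-2 + M)) = -7 + (M**2 + (-2 + M)) = -7 + (-2 + M + M**2) = -9 + M + M**2)
V(g(0, 5))*u(97) = (-9 + (12 + 3*5 + 4*0 + 0*5) + (12 + 3*5 + 4*0 + 0*5)**2)*6 = (-9 + (12 + 15 + 0 + 0) + (12 + 15 + 0 + 0)**2)*6 = (-9 + 27 + 27**2)*6 = (-9 + 27 + 729)*6 = 747*6 = 4482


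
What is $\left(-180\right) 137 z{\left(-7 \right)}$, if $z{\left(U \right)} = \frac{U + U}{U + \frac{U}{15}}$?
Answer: $- \frac{92475}{2} \approx -46238.0$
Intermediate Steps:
$z{\left(U \right)} = \frac{15}{8}$ ($z{\left(U \right)} = \frac{2 U}{U + U \frac{1}{15}} = \frac{2 U}{U + \frac{U}{15}} = \frac{2 U}{\frac{16}{15} U} = 2 U \frac{15}{16 U} = \frac{15}{8}$)
$\left(-180\right) 137 z{\left(-7 \right)} = \left(-180\right) 137 \cdot \frac{15}{8} = \left(-24660\right) \frac{15}{8} = - \frac{92475}{2}$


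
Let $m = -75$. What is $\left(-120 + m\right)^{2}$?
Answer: $38025$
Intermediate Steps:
$\left(-120 + m\right)^{2} = \left(-120 - 75\right)^{2} = \left(-195\right)^{2} = 38025$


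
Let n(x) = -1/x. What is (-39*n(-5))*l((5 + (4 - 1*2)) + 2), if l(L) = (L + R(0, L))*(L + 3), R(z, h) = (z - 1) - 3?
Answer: -468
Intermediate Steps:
R(z, h) = -4 + z (R(z, h) = (-1 + z) - 3 = -4 + z)
l(L) = (-4 + L)*(3 + L) (l(L) = (L + (-4 + 0))*(L + 3) = (L - 4)*(3 + L) = (-4 + L)*(3 + L))
(-39*n(-5))*l((5 + (4 - 1*2)) + 2) = (-(-39)/(-5))*(-12 + ((5 + (4 - 1*2)) + 2)² - ((5 + (4 - 1*2)) + 2)) = (-(-39)*(-1)/5)*(-12 + ((5 + (4 - 2)) + 2)² - ((5 + (4 - 2)) + 2)) = (-39*⅕)*(-12 + ((5 + 2) + 2)² - ((5 + 2) + 2)) = -39*(-12 + (7 + 2)² - (7 + 2))/5 = -39*(-12 + 9² - 1*9)/5 = -39*(-12 + 81 - 9)/5 = -39/5*60 = -468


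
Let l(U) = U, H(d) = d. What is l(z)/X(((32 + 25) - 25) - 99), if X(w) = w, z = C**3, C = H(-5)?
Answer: 125/67 ≈ 1.8657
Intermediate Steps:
C = -5
z = -125 (z = (-5)**3 = -125)
l(z)/X(((32 + 25) - 25) - 99) = -125/(((32 + 25) - 25) - 99) = -125/((57 - 25) - 99) = -125/(32 - 99) = -125/(-67) = -125*(-1/67) = 125/67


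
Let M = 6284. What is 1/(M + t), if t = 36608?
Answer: 1/42892 ≈ 2.3314e-5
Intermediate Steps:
1/(M + t) = 1/(6284 + 36608) = 1/42892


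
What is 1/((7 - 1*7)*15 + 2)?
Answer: ½ ≈ 0.50000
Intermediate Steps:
1/((7 - 1*7)*15 + 2) = 1/((7 - 7)*15 + 2) = 1/(0*15 + 2) = 1/(0 + 2) = 1/2 = ½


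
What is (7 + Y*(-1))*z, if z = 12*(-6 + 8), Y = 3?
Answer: 96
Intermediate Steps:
z = 24 (z = 12*2 = 24)
(7 + Y*(-1))*z = (7 + 3*(-1))*24 = (7 - 3)*24 = 4*24 = 96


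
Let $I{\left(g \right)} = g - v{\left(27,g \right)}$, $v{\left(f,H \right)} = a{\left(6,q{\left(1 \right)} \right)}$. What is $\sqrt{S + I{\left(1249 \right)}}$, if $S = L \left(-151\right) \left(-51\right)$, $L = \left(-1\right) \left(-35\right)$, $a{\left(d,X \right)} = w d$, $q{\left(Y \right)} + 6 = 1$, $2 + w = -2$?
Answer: $2 \sqrt{67702} \approx 520.39$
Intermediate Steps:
$w = -4$ ($w = -2 - 2 = -4$)
$q{\left(Y \right)} = -5$ ($q{\left(Y \right)} = -6 + 1 = -5$)
$a{\left(d,X \right)} = - 4 d$
$v{\left(f,H \right)} = -24$ ($v{\left(f,H \right)} = \left(-4\right) 6 = -24$)
$L = 35$
$I{\left(g \right)} = 24 + g$ ($I{\left(g \right)} = g - -24 = g + 24 = 24 + g$)
$S = 269535$ ($S = 35 \left(-151\right) \left(-51\right) = \left(-5285\right) \left(-51\right) = 269535$)
$\sqrt{S + I{\left(1249 \right)}} = \sqrt{269535 + \left(24 + 1249\right)} = \sqrt{269535 + 1273} = \sqrt{270808} = 2 \sqrt{67702}$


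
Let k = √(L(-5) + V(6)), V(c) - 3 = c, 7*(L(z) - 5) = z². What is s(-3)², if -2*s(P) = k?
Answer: 123/28 ≈ 4.3929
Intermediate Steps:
L(z) = 5 + z²/7
V(c) = 3 + c
k = √861/7 (k = √((5 + (⅐)*(-5)²) + (3 + 6)) = √((5 + (⅐)*25) + 9) = √((5 + 25/7) + 9) = √(60/7 + 9) = √(123/7) = √861/7 ≈ 4.1918)
s(P) = -√861/14
s(-3)² = (-√861/14)² = 123/28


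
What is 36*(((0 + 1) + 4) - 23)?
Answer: -648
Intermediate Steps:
36*(((0 + 1) + 4) - 23) = 36*((1 + 4) - 23) = 36*(5 - 23) = 36*(-18) = -648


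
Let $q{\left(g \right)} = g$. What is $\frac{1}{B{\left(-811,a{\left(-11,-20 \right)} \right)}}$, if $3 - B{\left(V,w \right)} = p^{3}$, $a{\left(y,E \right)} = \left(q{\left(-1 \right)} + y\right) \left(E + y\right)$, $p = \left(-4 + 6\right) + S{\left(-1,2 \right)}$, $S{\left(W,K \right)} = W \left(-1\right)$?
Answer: $- \frac{1}{24} \approx -0.041667$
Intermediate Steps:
$S{\left(W,K \right)} = - W$
$p = 3$ ($p = \left(-4 + 6\right) - -1 = 2 + 1 = 3$)
$a{\left(y,E \right)} = \left(-1 + y\right) \left(E + y\right)$
$B{\left(V,w \right)} = -24$ ($B{\left(V,w \right)} = 3 - 3^{3} = 3 - 27 = -24$)
$\frac{1}{B{\left(-811,a{\left(-11,-20 \right)} \right)}} = \frac{1}{-24} = - \frac{1}{24}$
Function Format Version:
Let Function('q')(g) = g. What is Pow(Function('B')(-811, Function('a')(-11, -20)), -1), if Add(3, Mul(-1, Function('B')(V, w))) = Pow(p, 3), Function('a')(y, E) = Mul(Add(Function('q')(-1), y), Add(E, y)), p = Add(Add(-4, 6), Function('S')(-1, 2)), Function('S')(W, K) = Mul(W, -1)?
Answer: Rational(-1, 24) ≈ -0.041667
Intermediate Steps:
Function('S')(W, K) = Mul(-1, W)
p = 3 (p = Add(Add(-4, 6), Mul(-1, -1)) = Add(2, 1) = 3)
Function('a')(y, E) = Mul(Add(-1, y), Add(E, y))
Function('B')(V, w) = -24 (Function('B')(V, w) = Add(3, Mul(-1, Pow(3, 3))) = Add(3, Mul(-1, 27)) = Add(3, -27) = -24)
Pow(Function('B')(-811, Function('a')(-11, -20)), -1) = Pow(-24, -1) = Rational(-1, 24)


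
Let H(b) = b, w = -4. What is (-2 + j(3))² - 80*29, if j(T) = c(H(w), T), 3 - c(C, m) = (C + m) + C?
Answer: -2284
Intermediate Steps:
c(C, m) = 3 - m - 2*C (c(C, m) = 3 - ((C + m) + C) = 3 - (m + 2*C) = 3 + (-m - 2*C) = 3 - m - 2*C)
j(T) = 11 - T (j(T) = 3 - T - 2*(-4) = 3 - T + 8 = 11 - T)
(-2 + j(3))² - 80*29 = (-2 + (11 - 1*3))² - 80*29 = (-2 + (11 - 3))² - 2320 = (-2 + 8)² - 2320 = 6² - 2320 = 36 - 2320 = -2284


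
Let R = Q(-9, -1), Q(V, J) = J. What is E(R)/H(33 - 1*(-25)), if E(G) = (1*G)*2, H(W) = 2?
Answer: -1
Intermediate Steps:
R = -1
E(G) = 2*G (E(G) = G*2 = 2*G)
E(R)/H(33 - 1*(-25)) = (2*(-1))/2 = -2*½ = -1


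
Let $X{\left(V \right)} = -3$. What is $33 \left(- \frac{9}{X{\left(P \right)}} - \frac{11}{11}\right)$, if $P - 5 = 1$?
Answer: $66$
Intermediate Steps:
$P = 6$ ($P = 5 + 1 = 6$)
$33 \left(- \frac{9}{X{\left(P \right)}} - \frac{11}{11}\right) = 33 \left(- \frac{9}{-3} - \frac{11}{11}\right) = 33 \left(\left(-9\right) \left(- \frac{1}{3}\right) - 1\right) = 33 \left(3 - 1\right) = 33 \cdot 2 = 66$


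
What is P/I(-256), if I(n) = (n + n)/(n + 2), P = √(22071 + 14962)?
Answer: 127*√37033/256 ≈ 95.468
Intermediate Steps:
P = √37033 ≈ 192.44
I(n) = 2*n/(2 + n) (I(n) = (2*n)/(2 + n) = 2*n/(2 + n))
P/I(-256) = √37033/((2*(-256)/(2 - 256))) = √37033/((2*(-256)/(-254))) = √37033/((2*(-256)*(-1/254))) = √37033/(256/127) = √37033*(127/256) = 127*√37033/256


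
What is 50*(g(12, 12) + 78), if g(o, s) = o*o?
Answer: 11100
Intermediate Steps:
g(o, s) = o²
50*(g(12, 12) + 78) = 50*(12² + 78) = 50*(144 + 78) = 50*222 = 11100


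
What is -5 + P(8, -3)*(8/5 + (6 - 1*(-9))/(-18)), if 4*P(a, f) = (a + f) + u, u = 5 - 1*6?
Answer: -127/30 ≈ -4.2333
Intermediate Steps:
u = -1 (u = 5 - 6 = -1)
P(a, f) = -¼ + a/4 + f/4 (P(a, f) = ((a + f) - 1)/4 = (-1 + a + f)/4 = -¼ + a/4 + f/4)
-5 + P(8, -3)*(8/5 + (6 - 1*(-9))/(-18)) = -5 + (-¼ + (¼)*8 + (¼)*(-3))*(8/5 + (6 - 1*(-9))/(-18)) = -5 + (-¼ + 2 - ¾)*(8*(⅕) + (6 + 9)*(-1/18)) = -5 + 1*(8/5 + 15*(-1/18)) = -5 + 1*(8/5 - ⅚) = -5 + 1*(23/30) = -5 + 23/30 = -127/30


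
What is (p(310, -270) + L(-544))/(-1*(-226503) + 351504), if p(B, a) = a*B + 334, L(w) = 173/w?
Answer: -45351277/314435808 ≈ -0.14423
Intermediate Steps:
p(B, a) = 334 + B*a (p(B, a) = B*a + 334 = 334 + B*a)
(p(310, -270) + L(-544))/(-1*(-226503) + 351504) = ((334 + 310*(-270)) + 173/(-544))/(-1*(-226503) + 351504) = ((334 - 83700) + 173*(-1/544))/(226503 + 351504) = (-83366 - 173/544)/578007 = -45351277/544*1/578007 = -45351277/314435808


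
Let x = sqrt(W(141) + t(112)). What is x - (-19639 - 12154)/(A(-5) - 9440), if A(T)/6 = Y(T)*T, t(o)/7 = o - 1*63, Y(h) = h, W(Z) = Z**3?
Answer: -31793/9290 + 2*sqrt(700891) ≈ 1671.0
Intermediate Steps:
t(o) = -441 + 7*o (t(o) = 7*(o - 1*63) = 7*(o - 63) = 7*(-63 + o) = -441 + 7*o)
A(T) = 6*T**2 (A(T) = 6*(T*T) = 6*T**2)
x = 2*sqrt(700891) (x = sqrt(141**3 + (-441 + 7*112)) = sqrt(2803221 + (-441 + 784)) = sqrt(2803221 + 343) = sqrt(2803564) = 2*sqrt(700891) ≈ 1674.4)
x - (-19639 - 12154)/(A(-5) - 9440) = 2*sqrt(700891) - (-19639 - 12154)/(6*(-5)**2 - 9440) = 2*sqrt(700891) - (-31793)/(6*25 - 9440) = 2*sqrt(700891) - (-31793)/(150 - 9440) = 2*sqrt(700891) - (-31793)/(-9290) = 2*sqrt(700891) - (-31793)*(-1)/9290 = 2*sqrt(700891) - 1*31793/9290 = 2*sqrt(700891) - 31793/9290 = -31793/9290 + 2*sqrt(700891)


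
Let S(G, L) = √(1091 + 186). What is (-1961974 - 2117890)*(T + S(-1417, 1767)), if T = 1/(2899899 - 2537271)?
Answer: -1019966/90657 - 4079864*√1277 ≈ -1.4579e+8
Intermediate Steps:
S(G, L) = √1277
T = 1/362628 ≈ 2.7576e-6
(-1961974 - 2117890)*(T + S(-1417, 1767)) = (-1961974 - 2117890)*(1/362628 + √1277) = -4079864*(1/362628 + √1277) = -1019966/90657 - 4079864*√1277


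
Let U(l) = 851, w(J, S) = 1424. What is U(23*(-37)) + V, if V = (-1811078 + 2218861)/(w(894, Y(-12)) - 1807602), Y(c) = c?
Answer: 1536649695/1806178 ≈ 850.77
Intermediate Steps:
V = -407783/1806178 (V = (-1811078 + 2218861)/(1424 - 1807602) = 407783/(-1806178) = 407783*(-1/1806178) = -407783/1806178 ≈ -0.22577)
U(23*(-37)) + V = 851 - 407783/1806178 = 1536649695/1806178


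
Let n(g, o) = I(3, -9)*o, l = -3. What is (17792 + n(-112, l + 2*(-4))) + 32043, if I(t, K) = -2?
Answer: 49857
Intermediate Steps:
n(g, o) = -2*o
(17792 + n(-112, l + 2*(-4))) + 32043 = (17792 - 2*(-3 + 2*(-4))) + 32043 = (17792 - 2*(-3 - 8)) + 32043 = (17792 - 2*(-11)) + 32043 = (17792 + 22) + 32043 = 17814 + 32043 = 49857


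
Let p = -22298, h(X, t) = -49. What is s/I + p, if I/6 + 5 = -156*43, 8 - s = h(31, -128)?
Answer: -299372967/13426 ≈ -22298.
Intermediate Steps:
s = 57 (s = 8 - 1*(-49) = 8 + 49 = 57)
I = -40278 (I = -30 + 6*(-156*43) = -30 + 6*(-6708) = -30 - 40248 = -40278)
s/I + p = 57/(-40278) - 22298 = 57*(-1/40278) - 22298 = -19/13426 - 22298 = -299372967/13426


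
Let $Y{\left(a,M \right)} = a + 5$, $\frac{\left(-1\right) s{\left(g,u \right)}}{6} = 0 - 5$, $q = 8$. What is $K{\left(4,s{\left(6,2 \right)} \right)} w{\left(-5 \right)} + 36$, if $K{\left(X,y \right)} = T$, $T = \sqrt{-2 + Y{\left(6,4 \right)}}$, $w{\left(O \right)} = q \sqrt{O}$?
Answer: $36 + 24 i \sqrt{5} \approx 36.0 + 53.666 i$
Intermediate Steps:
$w{\left(O \right)} = 8 \sqrt{O}$
$s{\left(g,u \right)} = 30$ ($s{\left(g,u \right)} = - 6 \left(0 - 5\right) = \left(-6\right) \left(-5\right) = 30$)
$Y{\left(a,M \right)} = 5 + a$
$T = 3$ ($T = \sqrt{-2 + \left(5 + 6\right)} = \sqrt{-2 + 11} = \sqrt{9} = 3$)
$K{\left(X,y \right)} = 3$
$K{\left(4,s{\left(6,2 \right)} \right)} w{\left(-5 \right)} + 36 = 3 \cdot 8 \sqrt{-5} + 36 = 3 \cdot 8 i \sqrt{5} + 36 = 24 i \sqrt{5} + 36 = 36 + 24 i \sqrt{5}$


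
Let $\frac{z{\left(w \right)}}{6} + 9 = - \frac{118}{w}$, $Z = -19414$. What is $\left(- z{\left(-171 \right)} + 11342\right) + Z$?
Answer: $- \frac{457262}{57} \approx -8022.1$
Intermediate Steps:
$z{\left(w \right)} = -54 - \frac{708}{w}$ ($z{\left(w \right)} = -54 + 6 \left(- \frac{118}{w}\right) = -54 - \frac{708}{w}$)
$\left(- z{\left(-171 \right)} + 11342\right) + Z = \left(- (-54 - \frac{708}{-171}) + 11342\right) - 19414 = \left(- (-54 - - \frac{236}{57}) + 11342\right) - 19414 = \left(- (-54 + \frac{236}{57}) + 11342\right) - 19414 = \left(\left(-1\right) \left(- \frac{2842}{57}\right) + 11342\right) - 19414 = \left(\frac{2842}{57} + 11342\right) - 19414 = \frac{649336}{57} - 19414 = - \frac{457262}{57}$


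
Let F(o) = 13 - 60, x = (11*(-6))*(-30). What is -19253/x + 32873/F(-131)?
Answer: -65993431/93060 ≈ -709.15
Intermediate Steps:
x = 1980 (x = -66*(-30) = 1980)
F(o) = -47
-19253/x + 32873/F(-131) = -19253/1980 + 32873/(-47) = -19253*1/1980 + 32873*(-1/47) = -19253/1980 - 32873/47 = -65993431/93060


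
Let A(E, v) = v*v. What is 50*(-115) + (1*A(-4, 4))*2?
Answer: -5718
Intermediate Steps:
A(E, v) = v²
50*(-115) + (1*A(-4, 4))*2 = 50*(-115) + (1*4²)*2 = -5750 + (1*16)*2 = -5750 + 16*2 = -5750 + 32 = -5718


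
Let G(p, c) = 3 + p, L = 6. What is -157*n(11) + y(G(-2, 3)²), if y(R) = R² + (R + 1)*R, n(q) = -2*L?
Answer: 1887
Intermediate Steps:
n(q) = -12 (n(q) = -2*6 = -12)
y(R) = R² + R*(1 + R) (y(R) = R² + (1 + R)*R = R² + R*(1 + R))
-157*n(11) + y(G(-2, 3)²) = -157*(-12) + (3 - 2)²*(1 + 2*(3 - 2)²) = 1884 + 1²*(1 + 2*1²) = 1884 + 1*(1 + 2*1) = 1884 + 1*(1 + 2) = 1884 + 1*3 = 1884 + 3 = 1887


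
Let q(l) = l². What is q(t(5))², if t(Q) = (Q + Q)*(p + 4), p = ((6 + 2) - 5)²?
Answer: 285610000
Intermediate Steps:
p = 9 (p = (8 - 5)² = 3² = 9)
t(Q) = 26*Q (t(Q) = (Q + Q)*(9 + 4) = (2*Q)*13 = 26*Q)
q(t(5))² = ((26*5)²)² = (130²)² = 16900² = 285610000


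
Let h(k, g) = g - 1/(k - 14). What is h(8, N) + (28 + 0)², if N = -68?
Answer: 4297/6 ≈ 716.17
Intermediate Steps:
h(k, g) = g - 1/(-14 + k)
h(8, N) + (28 + 0)² = (-1 - 14*(-68) - 68*8)/(-14 + 8) + (28 + 0)² = (-1 + 952 - 544)/(-6) + 28² = -⅙*407 + 784 = -407/6 + 784 = 4297/6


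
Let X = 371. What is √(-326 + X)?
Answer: 3*√5 ≈ 6.7082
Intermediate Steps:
√(-326 + X) = √(-326 + 371) = √45 = 3*√5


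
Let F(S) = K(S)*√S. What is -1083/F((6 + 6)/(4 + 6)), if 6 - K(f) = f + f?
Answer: -1805*√30/36 ≈ -274.62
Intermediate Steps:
K(f) = 6 - 2*f (K(f) = 6 - (f + f) = 6 - 2*f)
F(S) = √S*(6 - 2*S) (F(S) = (6 - 2*S)*√S = √S*(6 - 2*S))
-1083/F((6 + 6)/(4 + 6)) = -1083*√(4 + 6)/(2*(3 - (6 + 6)/(4 + 6))*√(6 + 6)) = -1083*√30/(12*(3 - 12/10)) = -1083*√30/(12*(3 - 1*6/5)) = -1083*√30/(12*(3 - 6/5)) = -1083*5*√30/108 = -1805*√30/36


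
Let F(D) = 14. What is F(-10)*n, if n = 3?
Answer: 42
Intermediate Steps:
F(-10)*n = 14*3 = 42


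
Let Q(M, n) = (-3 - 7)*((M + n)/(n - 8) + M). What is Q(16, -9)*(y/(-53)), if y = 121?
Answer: 6050/17 ≈ 355.88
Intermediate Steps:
Q(M, n) = -10*M - 10*(M + n)/(-8 + n) (Q(M, n) = -10*((M + n)/(-8 + n) + M) = -10*(M + (M + n)/(-8 + n)) = -10*M - 10*(M + n)/(-8 + n))
Q(16, -9)*(y/(-53)) = (10*(-1*(-9) + 7*16 - 1*16*(-9))/(-8 - 9))*(121/(-53)) = (10*(9 + 112 + 144)/(-17))*(121*(-1/53)) = (10*(-1/17)*265)*(-121/53) = -2650/17*(-121/53) = 6050/17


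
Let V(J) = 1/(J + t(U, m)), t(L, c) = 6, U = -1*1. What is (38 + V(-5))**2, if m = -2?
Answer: 1521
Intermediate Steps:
U = -1
V(J) = 1/(6 + J) (V(J) = 1/(J + 6) = 1/(6 + J))
(38 + V(-5))**2 = (38 + 1/(6 - 5))**2 = (38 + 1/1)**2 = (38 + 1)**2 = 39**2 = 1521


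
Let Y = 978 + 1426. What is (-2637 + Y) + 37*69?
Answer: 2320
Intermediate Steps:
Y = 2404
(-2637 + Y) + 37*69 = (-2637 + 2404) + 37*69 = -233 + 2553 = 2320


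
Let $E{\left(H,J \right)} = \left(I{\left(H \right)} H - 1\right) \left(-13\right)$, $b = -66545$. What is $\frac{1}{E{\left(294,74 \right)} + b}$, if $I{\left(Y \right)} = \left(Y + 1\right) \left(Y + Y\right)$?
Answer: $- \frac{1}{663030652} \approx -1.5082 \cdot 10^{-9}$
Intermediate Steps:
$I{\left(Y \right)} = 2 Y \left(1 + Y\right)$ ($I{\left(Y \right)} = \left(1 + Y\right) 2 Y = 2 Y \left(1 + Y\right)$)
$E{\left(H,J \right)} = 13 - 26 H^{2} \left(1 + H\right)$ ($E{\left(H,J \right)} = \left(2 H \left(1 + H\right) H - 1\right) \left(-13\right) = \left(2 H^{2} \left(1 + H\right) - 1\right) \left(-13\right) = \left(-1 + 2 H^{2} \left(1 + H\right)\right) \left(-13\right) = 13 - 26 H^{2} \left(1 + H\right)$)
$\frac{1}{E{\left(294,74 \right)} + b} = \frac{1}{\left(13 - 26 \cdot 294^{2} - 26 \cdot 294^{3}\right) - 66545} = \frac{1}{\left(13 - 2247336 - 660716784\right) - 66545} = \frac{1}{-662964107 - 66545} = \frac{1}{-663030652} = - \frac{1}{663030652}$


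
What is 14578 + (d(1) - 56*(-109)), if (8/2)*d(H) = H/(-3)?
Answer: 248183/12 ≈ 20682.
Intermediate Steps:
d(H) = -H/12 (d(H) = (H/(-3))/4 = (H*(-1/3))/4 = (-H/3)/4 = -H/12)
14578 + (d(1) - 56*(-109)) = 14578 + (-1/12*1 - 56*(-109)) = 14578 + (-1/12 + 6104) = 14578 + 73247/12 = 248183/12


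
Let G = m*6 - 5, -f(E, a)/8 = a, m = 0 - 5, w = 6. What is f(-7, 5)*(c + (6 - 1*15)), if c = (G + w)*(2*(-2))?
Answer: -4280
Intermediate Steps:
m = -5
f(E, a) = -8*a
G = -35 (G = -5*6 - 5 = -30 - 5 = -35)
c = 116 (c = (-35 + 6)*(2*(-2)) = -29*(-4) = 116)
f(-7, 5)*(c + (6 - 1*15)) = (-8*5)*(116 + (6 - 1*15)) = -40*(116 + (6 - 15)) = -40*(116 - 9) = -40*107 = -4280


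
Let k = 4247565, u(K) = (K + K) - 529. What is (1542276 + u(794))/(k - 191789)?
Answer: 1543335/4055776 ≈ 0.38053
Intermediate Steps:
u(K) = -529 + 2*K (u(K) = 2*K - 529 = -529 + 2*K)
(1542276 + u(794))/(k - 191789) = (1542276 + (-529 + 2*794))/(4247565 - 191789) = (1542276 + (-529 + 1588))/4055776 = (1542276 + 1059)*(1/4055776) = 1543335*(1/4055776) = 1543335/4055776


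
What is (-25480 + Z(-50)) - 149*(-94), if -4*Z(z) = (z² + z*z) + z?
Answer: -25423/2 ≈ -12712.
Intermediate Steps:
Z(z) = -z²/2 - z/4 (Z(z) = -((z² + z*z) + z)/4 = -((z² + z²) + z)/4 = -(2*z² + z)/4 = -(z + 2*z²)/4 = -z²/2 - z/4)
(-25480 + Z(-50)) - 149*(-94) = (-25480 - ¼*(-50)*(1 + 2*(-50))) - 149*(-94) = (-25480 - ¼*(-50)*(1 - 100)) + 14006 = (-25480 - ¼*(-50)*(-99)) + 14006 = (-25480 - 2475/2) + 14006 = -53435/2 + 14006 = -25423/2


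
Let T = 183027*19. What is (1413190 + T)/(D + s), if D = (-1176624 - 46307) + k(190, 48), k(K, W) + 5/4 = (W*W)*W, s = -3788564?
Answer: -19562812/19603617 ≈ -0.99792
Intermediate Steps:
T = 3477513
k(K, W) = -5/4 + W**3 (k(K, W) = -5/4 + (W*W)*W = -5/4 + W**2*W = -5/4 + W**3)
D = -4449361/4 (D = (-1176624 - 46307) + (-5/4 + 48**3) = -1222931 + (-5/4 + 110592) = -1222931 + 442363/4 = -4449361/4 ≈ -1.1123e+6)
(1413190 + T)/(D + s) = (1413190 + 3477513)/(-4449361/4 - 3788564) = 4890703/(-19603617/4) = 4890703*(-4/19603617) = -19562812/19603617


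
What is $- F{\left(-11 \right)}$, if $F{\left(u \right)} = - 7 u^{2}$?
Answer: $847$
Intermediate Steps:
$- F{\left(-11 \right)} = - \left(-7\right) \left(-11\right)^{2} = - \left(-7\right) 121 = \left(-1\right) \left(-847\right) = 847$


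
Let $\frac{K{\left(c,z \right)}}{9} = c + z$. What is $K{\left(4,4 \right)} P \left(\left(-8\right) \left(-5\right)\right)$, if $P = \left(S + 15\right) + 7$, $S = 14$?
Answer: $103680$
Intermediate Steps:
$K{\left(c,z \right)} = 9 c + 9 z$ ($K{\left(c,z \right)} = 9 \left(c + z\right) = 9 c + 9 z$)
$P = 36$ ($P = \left(14 + 15\right) + 7 = 29 + 7 = 36$)
$K{\left(4,4 \right)} P \left(\left(-8\right) \left(-5\right)\right) = \left(9 \cdot 4 + 9 \cdot 4\right) 36 \left(\left(-8\right) \left(-5\right)\right) = \left(36 + 36\right) 36 \cdot 40 = 72 \cdot 36 \cdot 40 = 2592 \cdot 40 = 103680$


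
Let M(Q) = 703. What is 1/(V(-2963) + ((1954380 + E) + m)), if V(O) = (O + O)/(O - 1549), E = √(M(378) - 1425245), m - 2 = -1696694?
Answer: 1311519037296/337971690471954793 - 5089536*I*√1424542/337971690471954793 ≈ 3.8806e-6 - 1.7974e-8*I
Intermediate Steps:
m = -1696692 (m = 2 - 1696694 = -1696692)
E = I*√1424542 (E = √(703 - 1425245) = √(-1424542) = I*√1424542 ≈ 1193.5*I)
V(O) = 2*O/(-1549 + O) (V(O) = (2*O)/(-1549 + O) = 2*O/(-1549 + O))
1/(V(-2963) + ((1954380 + E) + m)) = 1/(2*(-2963)/(-1549 - 2963) + ((1954380 + I*√1424542) - 1696692)) = 1/(2*(-2963)/(-4512) + (257688 + I*√1424542)) = 1/(2*(-2963)*(-1/4512) + (257688 + I*√1424542)) = 1/(2963/2256 + (257688 + I*√1424542)) = 1/(581347091/2256 + I*√1424542)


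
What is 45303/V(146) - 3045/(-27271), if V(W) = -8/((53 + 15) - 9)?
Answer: -72892004307/218168 ≈ -3.3411e+5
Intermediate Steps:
V(W) = -8/59 (V(W) = -8/(68 - 9) = -8/59)
45303/V(146) - 3045/(-27271) = 45303/(-8/59) - 3045/(-27271) = 45303*(-59/8) - 3045*(-1/27271) = -2672877/8 + 3045/27271 = -72892004307/218168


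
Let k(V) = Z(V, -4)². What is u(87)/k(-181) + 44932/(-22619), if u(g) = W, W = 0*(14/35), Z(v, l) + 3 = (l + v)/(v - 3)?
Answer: -44932/22619 ≈ -1.9865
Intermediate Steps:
Z(v, l) = -3 + (l + v)/(-3 + v) (Z(v, l) = -3 + (l + v)/(v - 3) = -3 + (l + v)/(-3 + v))
W = 0 (W = 0*(14*(1/35)) = 0*(⅖) = 0)
u(g) = 0
k(V) = (5 - 2*V)²/(-3 + V)² (k(V) = ((9 - 4 - 2*V)/(-3 + V))² = ((5 - 2*V)/(-3 + V))² = (5 - 2*V)²/(-3 + V)²)
u(87)/k(-181) + 44932/(-22619) = 0/(((-5 + 2*(-181))²/(-3 - 181)²)) + 44932/(-22619) = 0/(((-5 - 362)²/(-184)²)) + 44932*(-1/22619) = 0/(((-367)²*(1/33856))) - 44932/22619 = 0/((134689*(1/33856))) - 44932/22619 = 0/(134689/33856) - 44932/22619 = 0*(33856/134689) - 44932/22619 = 0 - 44932/22619 = -44932/22619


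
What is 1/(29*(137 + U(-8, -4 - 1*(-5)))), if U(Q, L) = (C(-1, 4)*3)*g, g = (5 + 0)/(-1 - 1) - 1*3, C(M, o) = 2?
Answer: 1/3016 ≈ 0.00033156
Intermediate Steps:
g = -11/2 (g = 5/(-2) - 3 = 5*(-½) - 3 = -5/2 - 3 = -11/2 ≈ -5.5000)
U(Q, L) = -33 (U(Q, L) = (2*3)*(-11/2) = 6*(-11/2) = -33)
1/(29*(137 + U(-8, -4 - 1*(-5)))) = 1/(29*(137 - 33)) = 1/(29*104) = 1/3016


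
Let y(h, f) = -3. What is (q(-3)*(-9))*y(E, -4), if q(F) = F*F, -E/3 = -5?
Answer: 243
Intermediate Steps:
E = 15 (E = -3*(-5) = 15)
q(F) = F**2
(q(-3)*(-9))*y(E, -4) = ((-3)**2*(-9))*(-3) = (9*(-9))*(-3) = -81*(-3) = 243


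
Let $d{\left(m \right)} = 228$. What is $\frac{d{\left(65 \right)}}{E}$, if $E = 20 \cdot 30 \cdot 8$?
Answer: $\frac{19}{400} \approx 0.0475$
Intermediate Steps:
$E = 4800$ ($E = 600 \cdot 8 = 4800$)
$\frac{d{\left(65 \right)}}{E} = \frac{228}{4800} = 228 \cdot \frac{1}{4800} = \frac{19}{400}$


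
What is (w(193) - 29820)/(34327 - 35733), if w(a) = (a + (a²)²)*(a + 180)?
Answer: -258766533271/703 ≈ -3.6809e+8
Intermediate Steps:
w(a) = (180 + a)*(a + a⁴) (w(a) = (a + a⁴)*(180 + a) = (180 + a)*(a + a⁴))
(w(193) - 29820)/(34327 - 35733) = (193*(180 + 193 + 193⁴ + 180*193³) - 29820)/(34327 - 35733) = (193*(180 + 193 + 1387488001 + 180*7189057) - 29820)/(-1406) = (193*(180 + 193 + 1387488001 + 1294030260) - 29820)*(-1/1406) = (193*2681518634 - 29820)*(-1/1406) = (517533096362 - 29820)*(-1/1406) = 517533066542*(-1/1406) = -258766533271/703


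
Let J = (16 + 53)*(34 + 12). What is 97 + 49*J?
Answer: 155623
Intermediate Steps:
J = 3174 (J = 69*46 = 3174)
97 + 49*J = 97 + 49*3174 = 97 + 155526 = 155623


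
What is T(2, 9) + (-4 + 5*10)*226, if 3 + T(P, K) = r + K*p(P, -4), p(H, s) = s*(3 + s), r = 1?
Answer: 10430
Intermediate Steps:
T(P, K) = -2 + 4*K (T(P, K) = -3 + (1 + K*(-4*(3 - 4))) = -3 + (1 + K*(-4*(-1))) = -3 + (1 + K*4) = -3 + (1 + 4*K) = -2 + 4*K)
T(2, 9) + (-4 + 5*10)*226 = (-2 + 4*9) + (-4 + 5*10)*226 = (-2 + 36) + (-4 + 50)*226 = 34 + 46*226 = 34 + 10396 = 10430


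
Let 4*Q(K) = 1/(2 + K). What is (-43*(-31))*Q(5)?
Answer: 1333/28 ≈ 47.607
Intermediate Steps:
Q(K) = 1/(4*(2 + K))
(-43*(-31))*Q(5) = (-43*(-31))*(1/(4*(2 + 5))) = 1333*((¼)/7) = 1333*((¼)*(⅐)) = 1333*(1/28) = 1333/28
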